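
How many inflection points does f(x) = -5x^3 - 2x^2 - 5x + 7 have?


Inflection points occur where f''(x) = 0 and concavity changes.
f(x) = -5x^3 - 2x^2 - 5x + 7
f'(x) = -15x^2 - 4x - 5
f''(x) = -30x - 4
Set f''(x) = 0:
-30x - 4 = 0
x = 4 / (-30) = -2/15
Since f''(x) is linear (degree 1), it changes sign at this point.
Therefore there is exactly 1 inflection point.

1


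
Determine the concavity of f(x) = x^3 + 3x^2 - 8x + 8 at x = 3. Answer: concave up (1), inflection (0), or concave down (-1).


Concavity is determined by the sign of f''(x).
f(x) = x^3 + 3x^2 - 8x + 8
f'(x) = 3x^2 + 6x - 8
f''(x) = 6x + 6
f''(3) = 6 * 3 + 6
= 18 + 6
= 24
Since f''(3) > 0, the function is concave up (1)

1


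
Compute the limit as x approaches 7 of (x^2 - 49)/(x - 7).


Direct substitution gives 0/0, so we factor the numerator.
Factor: (x^2 - 49) = (x - 7)(x + 7)
Cancel the common factor (x - 7):
(x^2 - 49)/(x - 7) = (x + 7)
Now substitute x = 7:
= (7 + 7) = 14

14


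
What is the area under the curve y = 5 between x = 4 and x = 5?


The area under a constant function y = 5 is a rectangle.
Width = 5 - 4 = 1
Height = 5
Area = width * height
= 1 * 5
= 5

5


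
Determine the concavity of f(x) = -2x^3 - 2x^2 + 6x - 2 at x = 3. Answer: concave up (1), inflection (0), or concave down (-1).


Concavity is determined by the sign of f''(x).
f(x) = -2x^3 - 2x^2 + 6x - 2
f'(x) = -6x^2 - 4x + 6
f''(x) = -12x - 4
f''(3) = -12 * 3 - 4
= -36 - 4
= -40
Since f''(3) < 0, the function is concave down (-1)

-1


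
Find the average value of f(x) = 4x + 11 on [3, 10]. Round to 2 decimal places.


Average value = 1/(b-a) * integral from a to b of f(x) dx
First compute the integral of 4x + 11:
F(x) = 2x^2 + 11x
F(10) = 2 * 100 + 11 * 10 = 310
F(3) = 2 * 9 + 11 * 3 = 51
Integral = 310 - 51 = 259
Average = 259 / (10 - 3) = 259 / 7
= 37 = 37.00

37.00


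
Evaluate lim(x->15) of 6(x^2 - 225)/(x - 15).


Direct substitution gives 0/0, so we factor the numerator.
Factor: 6(x^2 - 225) = 6 * (x - 15)(x + 15)
Cancel the common factor (x - 15):
6(x^2 - 225)/(x - 15) = 6 * (x + 15)
Now substitute x = 15:
= 6 * (15 + 15) = 180

180


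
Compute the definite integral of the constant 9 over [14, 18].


The integral of a constant k over [a, b] equals k * (b - a).
integral from 14 to 18 of 9 dx
= 9 * (18 - 14)
= 9 * 4
= 36

36


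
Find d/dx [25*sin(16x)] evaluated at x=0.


Apply the chain rule to differentiate 25*sin(16x):
d/dx [25*sin(16x)]
= 25 * cos(16x) * d/dx(16x)
= 25 * 16 * cos(16x)
= 400 * cos(16x)
Evaluate at x = 0:
= 400 * cos(0)
= 400 * 1
= 400

400


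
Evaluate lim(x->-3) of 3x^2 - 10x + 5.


Since polynomials are continuous, we use direct substitution.
lim(x->-3) of 3x^2 - 10x + 5
= 3 * (-3)^2 - 10 * (-3) + 5
= 27 + 30 + 5
= 62

62


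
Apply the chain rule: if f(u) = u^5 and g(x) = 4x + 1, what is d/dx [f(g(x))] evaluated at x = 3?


Using the chain rule: (f(g(x)))' = f'(g(x)) * g'(x)
First, find g(3):
g(3) = 4 * 3 + 1 = 13
Next, f'(u) = 5u^4
And g'(x) = 4
So f'(g(3)) * g'(3)
= 5 * 13^4 * 4
= 5 * 28561 * 4
= 571220

571220


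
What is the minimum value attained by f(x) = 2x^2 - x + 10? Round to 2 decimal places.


For a quadratic f(x) = ax^2 + bx + c with a > 0, the minimum is at the vertex.
Vertex x-coordinate: x = -b/(2a)
x = -(-1) / (2 * 2)
x = 1/4
Substitute back to find the minimum value:
f(1/4) = 2 * (1/4)^2 - 1 * (1/4) + 10
= 1/8 - 1/4 + 10
= 79/8 ≈ 9.88

9.88


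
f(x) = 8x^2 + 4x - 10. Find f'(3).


Differentiate term by term using power and sum rules:
f(x) = 8x^2 + 4x - 10
f'(x) = 16x + 4
Substitute x = 3:
f'(3) = 16 * 3 + 4
= 48 + 4
= 52

52


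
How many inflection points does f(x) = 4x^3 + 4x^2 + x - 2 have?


Inflection points occur where f''(x) = 0 and concavity changes.
f(x) = 4x^3 + 4x^2 + x - 2
f'(x) = 12x^2 + 8x + 1
f''(x) = 24x + 8
Set f''(x) = 0:
24x + 8 = 0
x = -8 / 24 = -1/3
Since f''(x) is linear (degree 1), it changes sign at this point.
Therefore there is exactly 1 inflection point.

1


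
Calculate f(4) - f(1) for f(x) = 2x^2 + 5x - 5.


Net change = f(b) - f(a)
f(x) = 2x^2 + 5x - 5
Compute f(4):
f(4) = 2 * 4^2 + 5 * 4 - 5
= 32 + 20 - 5
= 47
Compute f(1):
f(1) = 2 * 1^2 + 5 * 1 - 5
= 2 + 5 - 5
= 2
Net change = 47 - 2 = 45

45


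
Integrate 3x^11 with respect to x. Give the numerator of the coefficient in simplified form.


Apply the power rule for integration:
integral of ax^n dx = a/(n+1) * x^(n+1) + C
integral of 3x^11 dx
= 3/12 * x^12 + C
= 1/4 * x^12 + C
The coefficient in lowest terms is 1/4, and its numerator is 1

1


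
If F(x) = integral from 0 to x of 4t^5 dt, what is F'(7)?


By the Fundamental Theorem of Calculus (Part 1):
If F(x) = integral from 0 to x of f(t) dt, then F'(x) = f(x)
Here f(t) = 4t^5
So F'(x) = 4x^5
Evaluate at x = 7:
F'(7) = 4 * 7^5
= 4 * 16807
= 67228

67228


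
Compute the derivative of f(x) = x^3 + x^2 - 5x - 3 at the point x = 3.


Differentiate f(x) = x^3 + x^2 - 5x - 3 term by term:
f'(x) = 3x^2 + 2x - 5
Substitute x = 3:
f'(3) = 3 * 3^2 + 2 * 3 - 5
= 27 + 6 - 5
= 28

28


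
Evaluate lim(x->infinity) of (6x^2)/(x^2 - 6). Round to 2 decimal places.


For limits at infinity with equal-degree polynomials,
we compare leading coefficients.
Numerator leading term: 6x^2
Denominator leading term: x^2
Divide both by x^2:
lim = (6) / (1 - 6/x^2)
As x -> infinity, the 1/x and 1/x^2 terms vanish:
= 6/1 = 6 = 6.00

6.00


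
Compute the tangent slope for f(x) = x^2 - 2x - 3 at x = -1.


The slope of the tangent line equals f'(x) at the point.
f(x) = x^2 - 2x - 3
f'(x) = 2x - 2
At x = -1:
f'(-1) = 2 * (-1) - 2
= -2 - 2
= -4

-4


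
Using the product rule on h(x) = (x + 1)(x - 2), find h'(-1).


Let u(x) = x + 1 and v(x) = x - 2
u'(x) = 1
v'(x) = 1
Product rule: h'(x) = u'(x)*v(x) + u(x)*v'(x)
= 1 * (x - 2) + (x + 1) * 1
At x = -1:
u(-1) = 1 * (-1) + 1 = 0
v(-1) = 1 * (-1) - 2 = -3
h'(-1) = 1 * (-3) + 0 * 1
= -3 + 0
= -3

-3


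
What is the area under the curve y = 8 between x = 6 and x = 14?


The area under a constant function y = 8 is a rectangle.
Width = 14 - 6 = 8
Height = 8
Area = width * height
= 8 * 8
= 64

64


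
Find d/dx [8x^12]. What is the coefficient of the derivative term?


We apply the power rule: d/dx [ax^n] = a*n * x^(n-1)
d/dx [8x^12]
= 8 * 12 * x^(12-1)
= 96x^11
The coefficient is 96

96


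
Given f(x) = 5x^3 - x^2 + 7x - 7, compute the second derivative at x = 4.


First derivative:
f'(x) = 15x^2 - 2x + 7
Second derivative:
f''(x) = 30x - 2
Substitute x = 4:
f''(4) = 30 * 4 - 2
= 120 - 2
= 118

118


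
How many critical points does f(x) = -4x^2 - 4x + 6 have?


Find where f'(x) = 0:
f'(x) = -8x - 4
Set f'(x) = 0:
-8x - 4 = 0
x = 4 / (-8) = -1/2
This is a linear equation in x, so there is exactly one solution.
Number of critical points: 1

1


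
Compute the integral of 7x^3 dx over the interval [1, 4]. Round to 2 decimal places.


Find the antiderivative of 7x^3:
F(x) = 7/4 * x^4
Apply the Fundamental Theorem of Calculus:
F(4) - F(1)
= 7/4 * 4^4 - 7/4 * 1^4
= 7/4 * (256 - 1)
= 7/4 * 255
= 1785/4 = 446.25

446.25


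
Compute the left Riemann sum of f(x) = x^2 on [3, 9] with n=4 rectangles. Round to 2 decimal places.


Left Riemann sum uses left endpoints of each subinterval.
Interval: [3, 9], n = 4
dx = (9 - 3) / 4 = 3/2
Left endpoints: [3, 9/2, 6, 15/2]
f values: [9, 81/4, 36, 225/4]
Sum = dx * (sum of f values)
= 3/2 * 243/2
= 729/4 = 182.25

182.25


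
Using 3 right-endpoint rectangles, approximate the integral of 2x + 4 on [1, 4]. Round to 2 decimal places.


Right Riemann sum uses right endpoints of each subinterval.
Interval: [1, 4], n = 3
dx = (4 - 1) / 3 = 1
Right endpoints: [2, 3, 4]
f values: [8, 10, 12]
Sum = dx * (sum of f values)
= 1 * 30
= 30 = 30.00

30.00


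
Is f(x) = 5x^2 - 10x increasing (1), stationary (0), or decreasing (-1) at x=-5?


Compute f'(x) to determine behavior:
f'(x) = 10x - 10
f'(-5) = 10 * (-5) - 10
= -50 - 10
= -60
Since f'(-5) < 0, the function is decreasing (-1)

-1


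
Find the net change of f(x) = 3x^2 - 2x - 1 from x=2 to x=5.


Net change = f(b) - f(a)
f(x) = 3x^2 - 2x - 1
Compute f(5):
f(5) = 3 * 5^2 - 2 * 5 - 1
= 75 - 10 - 1
= 64
Compute f(2):
f(2) = 3 * 2^2 - 2 * 2 - 1
= 12 - 4 - 1
= 7
Net change = 64 - 7 = 57

57


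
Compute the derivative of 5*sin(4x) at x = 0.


Apply the chain rule to differentiate 5*sin(4x):
d/dx [5*sin(4x)]
= 5 * cos(4x) * d/dx(4x)
= 5 * 4 * cos(4x)
= 20 * cos(4x)
Evaluate at x = 0:
= 20 * cos(0)
= 20 * 1
= 20

20


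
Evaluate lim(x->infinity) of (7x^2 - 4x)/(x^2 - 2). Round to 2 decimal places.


For limits at infinity with equal-degree polynomials,
we compare leading coefficients.
Numerator leading term: 7x^2
Denominator leading term: x^2
Divide both by x^2:
lim = (7 - 4/x) / (1 - 2/x^2)
As x -> infinity, the 1/x and 1/x^2 terms vanish:
= 7/1 = 7 = 7.00

7.00


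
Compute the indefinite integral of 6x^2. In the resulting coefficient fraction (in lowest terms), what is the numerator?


Apply the power rule for integration:
integral of ax^n dx = a/(n+1) * x^(n+1) + C
integral of 6x^2 dx
= 6/3 * x^3 + C
= 2 * x^3 + C
The coefficient in lowest terms is 2 = 2/1, so its numerator is 2

2


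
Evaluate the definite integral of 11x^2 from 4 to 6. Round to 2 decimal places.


Find the antiderivative of 11x^2:
F(x) = 11/3 * x^3
Apply the Fundamental Theorem of Calculus:
F(6) - F(4)
= 11/3 * 6^3 - 11/3 * 4^3
= 11/3 * (216 - 64)
= 11/3 * 152
= 1672/3 ≈ 557.33

557.33


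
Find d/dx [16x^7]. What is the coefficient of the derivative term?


We apply the power rule: d/dx [ax^n] = a*n * x^(n-1)
d/dx [16x^7]
= 16 * 7 * x^(7-1)
= 112x^6
The coefficient is 112

112


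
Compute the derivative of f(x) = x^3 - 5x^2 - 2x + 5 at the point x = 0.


Differentiate f(x) = x^3 - 5x^2 - 2x + 5 term by term:
f'(x) = 3x^2 - 10x - 2
Substitute x = 0:
f'(0) = 3 * 0^2 - 10 * 0 - 2
= 0 + 0 - 2
= -2

-2


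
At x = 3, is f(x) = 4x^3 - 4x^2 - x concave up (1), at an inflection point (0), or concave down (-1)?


Concavity is determined by the sign of f''(x).
f(x) = 4x^3 - 4x^2 - x
f'(x) = 12x^2 - 8x - 1
f''(x) = 24x - 8
f''(3) = 24 * 3 - 8
= 72 - 8
= 64
Since f''(3) > 0, the function is concave up (1)

1


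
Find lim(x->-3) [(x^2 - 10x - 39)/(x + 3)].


Direct substitution gives 0/0, so we factor the numerator.
Factor: (x^2 - 10x - 39) = (x + 3)(x - 13)
Cancel the common factor (x + 3):
(x^2 - 10x - 39)/(x + 3) = (x - 13)
Now substitute x = -3:
= (-3) - (13) = -16

-16


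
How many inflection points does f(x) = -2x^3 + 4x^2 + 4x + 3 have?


Inflection points occur where f''(x) = 0 and concavity changes.
f(x) = -2x^3 + 4x^2 + 4x + 3
f'(x) = -6x^2 + 8x + 4
f''(x) = -12x + 8
Set f''(x) = 0:
-12x + 8 = 0
x = -8 / (-12) = 2/3
Since f''(x) is linear (degree 1), it changes sign at this point.
Therefore there is exactly 1 inflection point.

1


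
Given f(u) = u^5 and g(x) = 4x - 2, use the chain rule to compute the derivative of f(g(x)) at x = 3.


Using the chain rule: (f(g(x)))' = f'(g(x)) * g'(x)
First, find g(3):
g(3) = 4 * 3 - 2 = 10
Next, f'(u) = 5u^4
And g'(x) = 4
So f'(g(3)) * g'(3)
= 5 * 10^4 * 4
= 5 * 10000 * 4
= 200000

200000


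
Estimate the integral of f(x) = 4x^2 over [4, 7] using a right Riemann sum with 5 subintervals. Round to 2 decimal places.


Right Riemann sum uses right endpoints of each subinterval.
Interval: [4, 7], n = 5
dx = (7 - 4) / 5 = 3/5
Right endpoints: [23/5, 26/5, 29/5, 32/5, 7]
f values: [2116/25, 2704/25, 3364/25, 4096/25, 196]
Sum = dx * (sum of f values)
= 3/5 * 3436/5
= 10308/25 = 412.32

412.32


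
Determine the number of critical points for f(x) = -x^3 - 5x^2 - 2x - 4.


Find where f'(x) = 0:
f(x) = -x^3 - 5x^2 - 2x - 4
f'(x) = -3x^2 - 10x - 2
This is a quadratic in x. Use the discriminant to count real roots.
Discriminant = (-10)^2 - 4 * (-3) * (-2)
= 100 - 24
= 76
Since discriminant > 0, f'(x) = 0 has 2 real solutions.
Number of critical points: 2

2


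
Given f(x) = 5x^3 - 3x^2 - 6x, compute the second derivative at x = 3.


First derivative:
f'(x) = 15x^2 - 6x - 6
Second derivative:
f''(x) = 30x - 6
Substitute x = 3:
f''(3) = 30 * 3 - 6
= 90 - 6
= 84

84


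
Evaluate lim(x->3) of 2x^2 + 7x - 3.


Since polynomials are continuous, we use direct substitution.
lim(x->3) of 2x^2 + 7x - 3
= 2 * 3^2 + 7 * 3 - 3
= 18 + 21 - 3
= 36

36


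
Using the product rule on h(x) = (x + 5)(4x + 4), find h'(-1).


Let u(x) = x + 5 and v(x) = 4x + 4
u'(x) = 1
v'(x) = 4
Product rule: h'(x) = u'(x)*v(x) + u(x)*v'(x)
= 1 * (4x + 4) + (x + 5) * 4
At x = -1:
u(-1) = 1 * (-1) + 5 = 4
v(-1) = 4 * (-1) + 4 = 0
h'(-1) = 1 * 0 + 4 * 4
= 0 + 16
= 16

16


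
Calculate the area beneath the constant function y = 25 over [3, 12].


The area under a constant function y = 25 is a rectangle.
Width = 12 - 3 = 9
Height = 25
Area = width * height
= 9 * 25
= 225

225


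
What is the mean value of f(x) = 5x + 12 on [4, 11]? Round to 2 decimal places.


Average value = 1/(b-a) * integral from a to b of f(x) dx
First compute the integral of 5x + 12:
F(x) = (5/2)x^2 + 12x
F(11) = 5/2 * 121 + 12 * 11 = 869/2
F(4) = 5/2 * 16 + 12 * 4 = 88
Integral = 869/2 - 88 = 693/2
Average = (693/2) / (11 - 4) = (693/2) / 7
= 99/2 = 49.50

49.50


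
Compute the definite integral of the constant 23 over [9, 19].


The integral of a constant k over [a, b] equals k * (b - a).
integral from 9 to 19 of 23 dx
= 23 * (19 - 9)
= 23 * 10
= 230

230


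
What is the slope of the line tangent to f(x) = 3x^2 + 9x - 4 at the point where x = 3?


The slope of the tangent line equals f'(x) at the point.
f(x) = 3x^2 + 9x - 4
f'(x) = 6x + 9
At x = 3:
f'(3) = 6 * 3 + 9
= 18 + 9
= 27

27


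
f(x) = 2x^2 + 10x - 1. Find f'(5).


Differentiate term by term using power and sum rules:
f(x) = 2x^2 + 10x - 1
f'(x) = 4x + 10
Substitute x = 5:
f'(5) = 4 * 5 + 10
= 20 + 10
= 30

30


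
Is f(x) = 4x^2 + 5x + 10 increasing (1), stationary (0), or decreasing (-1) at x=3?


Compute f'(x) to determine behavior:
f'(x) = 8x + 5
f'(3) = 8 * 3 + 5
= 24 + 5
= 29
Since f'(3) > 0, the function is increasing (1)

1


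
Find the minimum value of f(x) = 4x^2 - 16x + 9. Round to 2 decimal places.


For a quadratic f(x) = ax^2 + bx + c with a > 0, the minimum is at the vertex.
Vertex x-coordinate: x = -b/(2a)
x = -(-16) / (2 * 4)
x = 16/8 = 2
Substitute back to find the minimum value:
f(2) = 4 * 2^2 - 16 * 2 + 9
= 16 - 32 + 9
= -7 = -7.00

-7.00


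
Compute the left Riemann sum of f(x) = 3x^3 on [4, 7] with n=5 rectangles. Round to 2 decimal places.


Left Riemann sum uses left endpoints of each subinterval.
Interval: [4, 7], n = 5
dx = (7 - 4) / 5 = 3/5
Left endpoints: [4, 23/5, 26/5, 29/5, 32/5]
f values: [192, 36501/125, 52728/125, 73167/125, 98304/125]
Sum = dx * (sum of f values)
= 3/5 * 11388/5
= 34164/25 = 1366.56

1366.56


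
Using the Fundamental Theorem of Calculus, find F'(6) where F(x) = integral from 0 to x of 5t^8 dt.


By the Fundamental Theorem of Calculus (Part 1):
If F(x) = integral from 0 to x of f(t) dt, then F'(x) = f(x)
Here f(t) = 5t^8
So F'(x) = 5x^8
Evaluate at x = 6:
F'(6) = 5 * 6^8
= 5 * 1679616
= 8398080

8398080


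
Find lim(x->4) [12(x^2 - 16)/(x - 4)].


Direct substitution gives 0/0, so we factor the numerator.
Factor: 12(x^2 - 16) = 12 * (x - 4)(x + 4)
Cancel the common factor (x - 4):
12(x^2 - 16)/(x - 4) = 12 * (x + 4)
Now substitute x = 4:
= 12 * (4 + 4) = 96

96


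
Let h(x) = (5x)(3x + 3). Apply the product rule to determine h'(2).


Let u(x) = 5x and v(x) = 3x + 3
u'(x) = 5
v'(x) = 3
Product rule: h'(x) = u'(x)*v(x) + u(x)*v'(x)
= 5 * (3x + 3) + (5x) * 3
At x = 2:
u(2) = 5 * 2 + 0 = 10
v(2) = 3 * 2 + 3 = 9
h'(2) = 5 * 9 + 10 * 3
= 45 + 30
= 75

75


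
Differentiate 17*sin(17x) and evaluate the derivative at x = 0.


Apply the chain rule to differentiate 17*sin(17x):
d/dx [17*sin(17x)]
= 17 * cos(17x) * d/dx(17x)
= 17 * 17 * cos(17x)
= 289 * cos(17x)
Evaluate at x = 0:
= 289 * cos(0)
= 289 * 1
= 289

289


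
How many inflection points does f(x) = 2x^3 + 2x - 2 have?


Inflection points occur where f''(x) = 0 and concavity changes.
f(x) = 2x^3 + 2x - 2
f'(x) = 6x^2 + 2
f''(x) = 12x
Set f''(x) = 0:
12x = 0
x = 0 / 12 = 0
Since f''(x) is linear (degree 1), it changes sign at this point.
Therefore there is exactly 1 inflection point.

1


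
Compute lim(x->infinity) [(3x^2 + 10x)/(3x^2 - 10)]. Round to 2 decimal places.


For limits at infinity with equal-degree polynomials,
we compare leading coefficients.
Numerator leading term: 3x^2
Denominator leading term: 3x^2
Divide both by x^2:
lim = (3 + 10/x) / (3 - 10/x^2)
As x -> infinity, the 1/x and 1/x^2 terms vanish:
= 3/3 = 1 = 1.00

1.00


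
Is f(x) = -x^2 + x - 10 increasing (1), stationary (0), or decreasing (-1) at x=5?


Compute f'(x) to determine behavior:
f'(x) = -2x + 1
f'(5) = -2 * 5 + 1
= -10 + 1
= -9
Since f'(5) < 0, the function is decreasing (-1)

-1


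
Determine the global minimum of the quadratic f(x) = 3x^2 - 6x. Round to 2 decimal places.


For a quadratic f(x) = ax^2 + bx + c with a > 0, the minimum is at the vertex.
Vertex x-coordinate: x = -b/(2a)
x = -(-6) / (2 * 3)
x = 6/6 = 1
Substitute back to find the minimum value:
f(1) = 3 * 1^2 - 6 * 1 + 0
= 3 - 6 + 0
= -3 = -3.00

-3.00


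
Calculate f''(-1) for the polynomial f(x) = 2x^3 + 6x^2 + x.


First derivative:
f'(x) = 6x^2 + 12x + 1
Second derivative:
f''(x) = 12x + 12
Substitute x = -1:
f''(-1) = 12 * (-1) + 12
= -12 + 12
= 0

0


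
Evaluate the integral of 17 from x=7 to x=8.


The integral of a constant k over [a, b] equals k * (b - a).
integral from 7 to 8 of 17 dx
= 17 * (8 - 7)
= 17 * 1
= 17

17


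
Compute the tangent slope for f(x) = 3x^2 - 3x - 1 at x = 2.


The slope of the tangent line equals f'(x) at the point.
f(x) = 3x^2 - 3x - 1
f'(x) = 6x - 3
At x = 2:
f'(2) = 6 * 2 - 3
= 12 - 3
= 9

9


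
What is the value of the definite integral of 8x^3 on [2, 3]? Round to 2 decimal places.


Find the antiderivative of 8x^3:
F(x) = 8/4 * x^4
Apply the Fundamental Theorem of Calculus:
F(3) - F(2)
= 8/4 * 3^4 - 8/4 * 2^4
= 8/4 * (81 - 16)
= 8/4 * 65
= 130 = 130.00

130.00


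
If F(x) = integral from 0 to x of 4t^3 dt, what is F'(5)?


By the Fundamental Theorem of Calculus (Part 1):
If F(x) = integral from 0 to x of f(t) dt, then F'(x) = f(x)
Here f(t) = 4t^3
So F'(x) = 4x^3
Evaluate at x = 5:
F'(5) = 4 * 5^3
= 4 * 125
= 500

500


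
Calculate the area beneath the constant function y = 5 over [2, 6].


The area under a constant function y = 5 is a rectangle.
Width = 6 - 2 = 4
Height = 5
Area = width * height
= 4 * 5
= 20

20


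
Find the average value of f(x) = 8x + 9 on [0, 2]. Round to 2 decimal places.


Average value = 1/(b-a) * integral from a to b of f(x) dx
First compute the integral of 8x + 9:
F(x) = 4x^2 + 9x
F(2) = 4 * 4 + 9 * 2 = 34
F(0) = 4 * 0 + 9 * 0 = 0
Integral = 34 - 0 = 34
Average = 34 / (2 - 0) = 34 / 2
= 17 = 17.00

17.00


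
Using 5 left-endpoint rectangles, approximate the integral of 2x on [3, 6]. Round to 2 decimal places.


Left Riemann sum uses left endpoints of each subinterval.
Interval: [3, 6], n = 5
dx = (6 - 3) / 5 = 3/5
Left endpoints: [3, 18/5, 21/5, 24/5, 27/5]
f values: [6, 36/5, 42/5, 48/5, 54/5]
Sum = dx * (sum of f values)
= 3/5 * 42
= 126/5 = 25.20

25.20


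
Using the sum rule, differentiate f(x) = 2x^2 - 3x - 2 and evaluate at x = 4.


Differentiate term by term using power and sum rules:
f(x) = 2x^2 - 3x - 2
f'(x) = 4x - 3
Substitute x = 4:
f'(4) = 4 * 4 - 3
= 16 - 3
= 13

13


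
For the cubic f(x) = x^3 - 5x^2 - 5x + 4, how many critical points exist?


Find where f'(x) = 0:
f(x) = x^3 - 5x^2 - 5x + 4
f'(x) = 3x^2 - 10x - 5
This is a quadratic in x. Use the discriminant to count real roots.
Discriminant = (-10)^2 - 4 * 3 * (-5)
= 100 - (-60)
= 160
Since discriminant > 0, f'(x) = 0 has 2 real solutions.
Number of critical points: 2

2


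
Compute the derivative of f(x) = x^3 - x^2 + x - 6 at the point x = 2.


Differentiate f(x) = x^3 - x^2 + x - 6 term by term:
f'(x) = 3x^2 - 2x + 1
Substitute x = 2:
f'(2) = 3 * 2^2 - 2 * 2 + 1
= 12 - 4 + 1
= 9

9


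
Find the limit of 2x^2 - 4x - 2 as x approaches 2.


Since polynomials are continuous, we use direct substitution.
lim(x->2) of 2x^2 - 4x - 2
= 2 * 2^2 - 4 * 2 - 2
= 8 - 8 - 2
= -2

-2


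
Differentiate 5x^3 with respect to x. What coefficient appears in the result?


We apply the power rule: d/dx [ax^n] = a*n * x^(n-1)
d/dx [5x^3]
= 5 * 3 * x^(3-1)
= 15x^2
The coefficient is 15

15


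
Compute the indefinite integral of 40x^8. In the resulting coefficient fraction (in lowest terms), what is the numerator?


Apply the power rule for integration:
integral of ax^n dx = a/(n+1) * x^(n+1) + C
integral of 40x^8 dx
= 40/9 * x^9 + C
The coefficient in lowest terms is 40/9, and its numerator is 40

40


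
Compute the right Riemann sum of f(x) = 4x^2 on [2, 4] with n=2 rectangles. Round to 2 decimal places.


Right Riemann sum uses right endpoints of each subinterval.
Interval: [2, 4], n = 2
dx = (4 - 2) / 2 = 1
Right endpoints: [3, 4]
f values: [36, 64]
Sum = dx * (sum of f values)
= 1 * 100
= 100 = 100.00

100.00


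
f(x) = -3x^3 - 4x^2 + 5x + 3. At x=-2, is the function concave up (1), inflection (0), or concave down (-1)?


Concavity is determined by the sign of f''(x).
f(x) = -3x^3 - 4x^2 + 5x + 3
f'(x) = -9x^2 - 8x + 5
f''(x) = -18x - 8
f''(-2) = -18 * (-2) - 8
= 36 - 8
= 28
Since f''(-2) > 0, the function is concave up (1)

1


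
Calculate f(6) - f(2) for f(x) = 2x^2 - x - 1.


Net change = f(b) - f(a)
f(x) = 2x^2 - x - 1
Compute f(6):
f(6) = 2 * 6^2 - 1 * 6 - 1
= 72 - 6 - 1
= 65
Compute f(2):
f(2) = 2 * 2^2 - 1 * 2 - 1
= 8 - 2 - 1
= 5
Net change = 65 - 5 = 60

60


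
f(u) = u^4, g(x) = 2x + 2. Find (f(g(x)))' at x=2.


Using the chain rule: (f(g(x)))' = f'(g(x)) * g'(x)
First, find g(2):
g(2) = 2 * 2 + 2 = 6
Next, f'(u) = 4u^3
And g'(x) = 2
So f'(g(2)) * g'(2)
= 4 * 6^3 * 2
= 4 * 216 * 2
= 1728

1728


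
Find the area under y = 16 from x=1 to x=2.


The area under a constant function y = 16 is a rectangle.
Width = 2 - 1 = 1
Height = 16
Area = width * height
= 1 * 16
= 16

16


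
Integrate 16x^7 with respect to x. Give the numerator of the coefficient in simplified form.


Apply the power rule for integration:
integral of ax^n dx = a/(n+1) * x^(n+1) + C
integral of 16x^7 dx
= 16/8 * x^8 + C
= 2 * x^8 + C
The coefficient in lowest terms is 2 = 2/1, so its numerator is 2

2


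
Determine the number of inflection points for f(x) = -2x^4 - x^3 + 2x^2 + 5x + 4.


Inflection points occur where f''(x) = 0 and concavity changes.
f(x) = -2x^4 - x^3 + 2x^2 + 5x + 4
f'(x) = -8x^3 - 3x^2 + 4x + 5
f''(x) = -24x^2 - 6x + 4
This is a quadratic in x. Use the discriminant to count real roots.
Discriminant = (-6)^2 - 4 * (-24) * 4
= 36 - (-384)
= 420
Since discriminant > 0, f''(x) = 0 has 2 distinct real solutions.
A quadratic with two distinct real roots changes sign at each root, so concavity changes at both.
Number of inflection points: 2

2


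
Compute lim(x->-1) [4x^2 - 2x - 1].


Since polynomials are continuous, we use direct substitution.
lim(x->-1) of 4x^2 - 2x - 1
= 4 * (-1)^2 - 2 * (-1) - 1
= 4 + 2 - 1
= 5

5


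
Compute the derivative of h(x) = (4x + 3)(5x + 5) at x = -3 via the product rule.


Let u(x) = 4x + 3 and v(x) = 5x + 5
u'(x) = 4
v'(x) = 5
Product rule: h'(x) = u'(x)*v(x) + u(x)*v'(x)
= 4 * (5x + 5) + (4x + 3) * 5
At x = -3:
u(-3) = 4 * (-3) + 3 = -9
v(-3) = 5 * (-3) + 5 = -10
h'(-3) = 4 * (-10) + (-9) * 5
= -40 - 45
= -85

-85


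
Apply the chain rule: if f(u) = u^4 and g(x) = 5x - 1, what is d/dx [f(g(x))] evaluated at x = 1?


Using the chain rule: (f(g(x)))' = f'(g(x)) * g'(x)
First, find g(1):
g(1) = 5 * 1 - 1 = 4
Next, f'(u) = 4u^3
And g'(x) = 5
So f'(g(1)) * g'(1)
= 4 * 4^3 * 5
= 4 * 64 * 5
= 1280

1280


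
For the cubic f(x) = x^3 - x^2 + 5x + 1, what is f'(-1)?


Differentiate f(x) = x^3 - x^2 + 5x + 1 term by term:
f'(x) = 3x^2 - 2x + 5
Substitute x = -1:
f'(-1) = 3 * (-1)^2 - 2 * (-1) + 5
= 3 + 2 + 5
= 10

10


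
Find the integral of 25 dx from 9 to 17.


The integral of a constant k over [a, b] equals k * (b - a).
integral from 9 to 17 of 25 dx
= 25 * (17 - 9)
= 25 * 8
= 200

200


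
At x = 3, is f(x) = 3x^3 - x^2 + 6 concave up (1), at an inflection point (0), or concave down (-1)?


Concavity is determined by the sign of f''(x).
f(x) = 3x^3 - x^2 + 6
f'(x) = 9x^2 - 2x
f''(x) = 18x - 2
f''(3) = 18 * 3 - 2
= 54 - 2
= 52
Since f''(3) > 0, the function is concave up (1)

1


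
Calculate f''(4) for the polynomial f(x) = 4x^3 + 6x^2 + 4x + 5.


First derivative:
f'(x) = 12x^2 + 12x + 4
Second derivative:
f''(x) = 24x + 12
Substitute x = 4:
f''(4) = 24 * 4 + 12
= 96 + 12
= 108

108


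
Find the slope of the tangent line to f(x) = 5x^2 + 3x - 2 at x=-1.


The slope of the tangent line equals f'(x) at the point.
f(x) = 5x^2 + 3x - 2
f'(x) = 10x + 3
At x = -1:
f'(-1) = 10 * (-1) + 3
= -10 + 3
= -7

-7


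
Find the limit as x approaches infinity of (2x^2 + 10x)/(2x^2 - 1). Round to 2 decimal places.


For limits at infinity with equal-degree polynomials,
we compare leading coefficients.
Numerator leading term: 2x^2
Denominator leading term: 2x^2
Divide both by x^2:
lim = (2 + 10/x) / (2 - 1/x^2)
As x -> infinity, the 1/x and 1/x^2 terms vanish:
= 2/2 = 1 = 1.00

1.00


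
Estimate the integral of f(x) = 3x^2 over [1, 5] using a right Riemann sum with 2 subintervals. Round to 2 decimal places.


Right Riemann sum uses right endpoints of each subinterval.
Interval: [1, 5], n = 2
dx = (5 - 1) / 2 = 2
Right endpoints: [3, 5]
f values: [27, 75]
Sum = dx * (sum of f values)
= 2 * 102
= 204 = 204.00

204.00


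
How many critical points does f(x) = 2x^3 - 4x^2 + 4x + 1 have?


Find where f'(x) = 0:
f(x) = 2x^3 - 4x^2 + 4x + 1
f'(x) = 6x^2 - 8x + 4
This is a quadratic in x. Use the discriminant to count real roots.
Discriminant = (-8)^2 - 4 * 6 * 4
= 64 - 96
= -32
Since discriminant < 0, f'(x) = 0 has no real solutions.
Number of critical points: 0

0


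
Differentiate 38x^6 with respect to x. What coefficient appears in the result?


We apply the power rule: d/dx [ax^n] = a*n * x^(n-1)
d/dx [38x^6]
= 38 * 6 * x^(6-1)
= 228x^5
The coefficient is 228

228


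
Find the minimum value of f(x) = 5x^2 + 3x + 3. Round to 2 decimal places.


For a quadratic f(x) = ax^2 + bx + c with a > 0, the minimum is at the vertex.
Vertex x-coordinate: x = -b/(2a)
x = -(3) / (2 * 5)
x = -3/10
Substitute back to find the minimum value:
f(-3/10) = 5 * (-3/10)^2 + 3 * (-3/10) + 3
= 9/20 - 9/10 + 3
= 51/20 = 2.55

2.55


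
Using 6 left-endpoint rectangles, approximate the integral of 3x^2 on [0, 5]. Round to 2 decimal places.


Left Riemann sum uses left endpoints of each subinterval.
Interval: [0, 5], n = 6
dx = (5 - 0) / 6 = 5/6
Left endpoints: [0, 5/6, 5/3, 5/2, 10/3, 25/6]
f values: [0, 25/12, 25/3, 75/4, 100/3, 625/12]
Sum = dx * (sum of f values)
= 5/6 * 1375/12
= 6875/72 ≈ 95.49

95.49


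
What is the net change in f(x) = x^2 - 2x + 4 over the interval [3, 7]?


Net change = f(b) - f(a)
f(x) = x^2 - 2x + 4
Compute f(7):
f(7) = 1 * 7^2 - 2 * 7 + 4
= 49 - 14 + 4
= 39
Compute f(3):
f(3) = 1 * 3^2 - 2 * 3 + 4
= 9 - 6 + 4
= 7
Net change = 39 - 7 = 32

32


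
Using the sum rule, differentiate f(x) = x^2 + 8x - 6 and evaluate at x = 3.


Differentiate term by term using power and sum rules:
f(x) = x^2 + 8x - 6
f'(x) = 2x + 8
Substitute x = 3:
f'(3) = 2 * 3 + 8
= 6 + 8
= 14

14


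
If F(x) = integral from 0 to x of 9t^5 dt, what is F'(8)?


By the Fundamental Theorem of Calculus (Part 1):
If F(x) = integral from 0 to x of f(t) dt, then F'(x) = f(x)
Here f(t) = 9t^5
So F'(x) = 9x^5
Evaluate at x = 8:
F'(8) = 9 * 8^5
= 9 * 32768
= 294912

294912


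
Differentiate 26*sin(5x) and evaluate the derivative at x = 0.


Apply the chain rule to differentiate 26*sin(5x):
d/dx [26*sin(5x)]
= 26 * cos(5x) * d/dx(5x)
= 26 * 5 * cos(5x)
= 130 * cos(5x)
Evaluate at x = 0:
= 130 * cos(0)
= 130 * 1
= 130

130


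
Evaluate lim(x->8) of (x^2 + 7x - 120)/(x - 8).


Direct substitution gives 0/0, so we factor the numerator.
Factor: (x^2 + 7x - 120) = (x - 8)(x + 15)
Cancel the common factor (x - 8):
(x^2 + 7x - 120)/(x - 8) = (x + 15)
Now substitute x = 8:
= (8) - (-15) = 23

23


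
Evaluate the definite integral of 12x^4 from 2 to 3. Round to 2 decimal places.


Find the antiderivative of 12x^4:
F(x) = 12/5 * x^5
Apply the Fundamental Theorem of Calculus:
F(3) - F(2)
= 12/5 * 3^5 - 12/5 * 2^5
= 12/5 * (243 - 32)
= 12/5 * 211
= 2532/5 = 506.40

506.40


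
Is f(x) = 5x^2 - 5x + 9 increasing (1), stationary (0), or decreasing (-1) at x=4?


Compute f'(x) to determine behavior:
f'(x) = 10x - 5
f'(4) = 10 * 4 - 5
= 40 - 5
= 35
Since f'(4) > 0, the function is increasing (1)

1


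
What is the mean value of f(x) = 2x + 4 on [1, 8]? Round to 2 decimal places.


Average value = 1/(b-a) * integral from a to b of f(x) dx
First compute the integral of 2x + 4:
F(x) = x^2 + 4x
F(8) = 1 * 64 + 4 * 8 = 96
F(1) = 1 * 1 + 4 * 1 = 5
Integral = 96 - 5 = 91
Average = 91 / (8 - 1) = 91 / 7
= 13 = 13.00

13.00


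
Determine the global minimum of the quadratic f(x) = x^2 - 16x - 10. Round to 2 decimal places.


For a quadratic f(x) = ax^2 + bx + c with a > 0, the minimum is at the vertex.
Vertex x-coordinate: x = -b/(2a)
x = -(-16) / (2 * 1)
x = 16/2 = 8
Substitute back to find the minimum value:
f(8) = 1 * 8^2 - 16 * 8 - 10
= 64 - 128 - 10
= -74 = -74.00

-74.00


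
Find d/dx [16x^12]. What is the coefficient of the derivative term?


We apply the power rule: d/dx [ax^n] = a*n * x^(n-1)
d/dx [16x^12]
= 16 * 12 * x^(12-1)
= 192x^11
The coefficient is 192

192


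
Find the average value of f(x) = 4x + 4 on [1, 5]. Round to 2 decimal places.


Average value = 1/(b-a) * integral from a to b of f(x) dx
First compute the integral of 4x + 4:
F(x) = 2x^2 + 4x
F(5) = 2 * 25 + 4 * 5 = 70
F(1) = 2 * 1 + 4 * 1 = 6
Integral = 70 - 6 = 64
Average = 64 / (5 - 1) = 64 / 4
= 16 = 16.00

16.00


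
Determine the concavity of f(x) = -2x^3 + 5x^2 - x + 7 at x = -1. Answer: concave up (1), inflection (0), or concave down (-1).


Concavity is determined by the sign of f''(x).
f(x) = -2x^3 + 5x^2 - x + 7
f'(x) = -6x^2 + 10x - 1
f''(x) = -12x + 10
f''(-1) = -12 * (-1) + 10
= 12 + 10
= 22
Since f''(-1) > 0, the function is concave up (1)

1


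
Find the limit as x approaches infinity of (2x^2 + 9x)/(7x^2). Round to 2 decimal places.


For limits at infinity with equal-degree polynomials,
we compare leading coefficients.
Numerator leading term: 2x^2
Denominator leading term: 7x^2
Divide both by x^2:
lim = (2 + 9/x) / (7)
As x -> infinity, the 1/x and 1/x^2 terms vanish:
= 2/7 ≈ 0.29

0.29


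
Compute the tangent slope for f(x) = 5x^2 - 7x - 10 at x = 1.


The slope of the tangent line equals f'(x) at the point.
f(x) = 5x^2 - 7x - 10
f'(x) = 10x - 7
At x = 1:
f'(1) = 10 * 1 - 7
= 10 - 7
= 3

3


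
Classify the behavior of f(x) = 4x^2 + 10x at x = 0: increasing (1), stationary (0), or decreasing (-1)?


Compute f'(x) to determine behavior:
f'(x) = 8x + 10
f'(0) = 8 * 0 + 10
= 0 + 10
= 10
Since f'(0) > 0, the function is increasing (1)

1


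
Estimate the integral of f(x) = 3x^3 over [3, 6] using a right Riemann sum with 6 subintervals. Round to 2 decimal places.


Right Riemann sum uses right endpoints of each subinterval.
Interval: [3, 6], n = 6
dx = (6 - 3) / 6 = 1/2
Right endpoints: [7/2, 4, 9/2, 5, 11/2, 6]
f values: [1029/8, 192, 2187/8, 375, 3993/8, 648]
Sum = dx * (sum of f values)
= 1/2 * 16929/8
= 16929/16 ≈ 1058.06

1058.06


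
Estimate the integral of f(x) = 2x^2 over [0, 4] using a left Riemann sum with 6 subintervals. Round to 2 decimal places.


Left Riemann sum uses left endpoints of each subinterval.
Interval: [0, 4], n = 6
dx = (4 - 0) / 6 = 2/3
Left endpoints: [0, 2/3, 4/3, 2, 8/3, 10/3]
f values: [0, 8/9, 32/9, 8, 128/9, 200/9]
Sum = dx * (sum of f values)
= 2/3 * 440/9
= 880/27 ≈ 32.59

32.59


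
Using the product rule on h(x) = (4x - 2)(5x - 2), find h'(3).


Let u(x) = 4x - 2 and v(x) = 5x - 2
u'(x) = 4
v'(x) = 5
Product rule: h'(x) = u'(x)*v(x) + u(x)*v'(x)
= 4 * (5x - 2) + (4x - 2) * 5
At x = 3:
u(3) = 4 * 3 - 2 = 10
v(3) = 5 * 3 - 2 = 13
h'(3) = 4 * 13 + 10 * 5
= 52 + 50
= 102

102


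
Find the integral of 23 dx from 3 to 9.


The integral of a constant k over [a, b] equals k * (b - a).
integral from 3 to 9 of 23 dx
= 23 * (9 - 3)
= 23 * 6
= 138

138


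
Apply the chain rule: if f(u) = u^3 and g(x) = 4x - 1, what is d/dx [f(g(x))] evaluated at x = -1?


Using the chain rule: (f(g(x)))' = f'(g(x)) * g'(x)
First, find g(-1):
g(-1) = 4 * (-1) - 1 = -5
Next, f'(u) = 3u^2
And g'(x) = 4
So f'(g(-1)) * g'(-1)
= 3 * (-5)^2 * 4
= 3 * 25 * 4
= 300

300


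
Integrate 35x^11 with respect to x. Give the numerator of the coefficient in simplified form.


Apply the power rule for integration:
integral of ax^n dx = a/(n+1) * x^(n+1) + C
integral of 35x^11 dx
= 35/12 * x^12 + C
The coefficient in lowest terms is 35/12, and its numerator is 35

35


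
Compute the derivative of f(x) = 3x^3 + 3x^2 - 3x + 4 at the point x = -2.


Differentiate f(x) = 3x^3 + 3x^2 - 3x + 4 term by term:
f'(x) = 9x^2 + 6x - 3
Substitute x = -2:
f'(-2) = 9 * (-2)^2 + 6 * (-2) - 3
= 36 - 12 - 3
= 21

21


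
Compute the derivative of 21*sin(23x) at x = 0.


Apply the chain rule to differentiate 21*sin(23x):
d/dx [21*sin(23x)]
= 21 * cos(23x) * d/dx(23x)
= 21 * 23 * cos(23x)
= 483 * cos(23x)
Evaluate at x = 0:
= 483 * cos(0)
= 483 * 1
= 483

483


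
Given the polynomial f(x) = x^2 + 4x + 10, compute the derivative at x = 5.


Differentiate term by term using power and sum rules:
f(x) = x^2 + 4x + 10
f'(x) = 2x + 4
Substitute x = 5:
f'(5) = 2 * 5 + 4
= 10 + 4
= 14

14


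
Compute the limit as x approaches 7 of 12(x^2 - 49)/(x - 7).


Direct substitution gives 0/0, so we factor the numerator.
Factor: 12(x^2 - 49) = 12 * (x - 7)(x + 7)
Cancel the common factor (x - 7):
12(x^2 - 49)/(x - 7) = 12 * (x + 7)
Now substitute x = 7:
= 12 * (7 + 7) = 168

168


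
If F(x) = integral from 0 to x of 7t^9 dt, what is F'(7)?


By the Fundamental Theorem of Calculus (Part 1):
If F(x) = integral from 0 to x of f(t) dt, then F'(x) = f(x)
Here f(t) = 7t^9
So F'(x) = 7x^9
Evaluate at x = 7:
F'(7) = 7 * 7^9
= 7 * 40353607
= 282475249

282475249


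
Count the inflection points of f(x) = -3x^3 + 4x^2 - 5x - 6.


Inflection points occur where f''(x) = 0 and concavity changes.
f(x) = -3x^3 + 4x^2 - 5x - 6
f'(x) = -9x^2 + 8x - 5
f''(x) = -18x + 8
Set f''(x) = 0:
-18x + 8 = 0
x = -8 / (-18) = 4/9
Since f''(x) is linear (degree 1), it changes sign at this point.
Therefore there is exactly 1 inflection point.

1


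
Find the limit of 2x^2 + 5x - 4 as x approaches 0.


Since polynomials are continuous, we use direct substitution.
lim(x->0) of 2x^2 + 5x - 4
= 2 * 0^2 + 5 * 0 - 4
= 0 + 0 - 4
= -4

-4


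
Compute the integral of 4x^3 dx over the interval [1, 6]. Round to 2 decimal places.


Find the antiderivative of 4x^3:
F(x) = 4/4 * x^4
Apply the Fundamental Theorem of Calculus:
F(6) - F(1)
= 4/4 * 6^4 - 4/4 * 1^4
= 4/4 * (1296 - 1)
= 4/4 * 1295
= 1295 = 1295.00

1295.00


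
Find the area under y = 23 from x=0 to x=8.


The area under a constant function y = 23 is a rectangle.
Width = 8 - 0 = 8
Height = 23
Area = width * height
= 8 * 23
= 184

184


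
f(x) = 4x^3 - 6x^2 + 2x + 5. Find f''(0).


First derivative:
f'(x) = 12x^2 - 12x + 2
Second derivative:
f''(x) = 24x - 12
Substitute x = 0:
f''(0) = 24 * 0 - 12
= 0 - 12
= -12

-12


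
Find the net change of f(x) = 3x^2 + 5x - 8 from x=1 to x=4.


Net change = f(b) - f(a)
f(x) = 3x^2 + 5x - 8
Compute f(4):
f(4) = 3 * 4^2 + 5 * 4 - 8
= 48 + 20 - 8
= 60
Compute f(1):
f(1) = 3 * 1^2 + 5 * 1 - 8
= 3 + 5 - 8
= 0
Net change = 60 - 0 = 60

60


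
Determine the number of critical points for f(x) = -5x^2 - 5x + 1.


Find where f'(x) = 0:
f'(x) = -10x - 5
Set f'(x) = 0:
-10x - 5 = 0
x = 5 / (-10) = -1/2
This is a linear equation in x, so there is exactly one solution.
Number of critical points: 1

1


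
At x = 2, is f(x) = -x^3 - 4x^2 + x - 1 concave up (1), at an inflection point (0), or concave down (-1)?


Concavity is determined by the sign of f''(x).
f(x) = -x^3 - 4x^2 + x - 1
f'(x) = -3x^2 - 8x + 1
f''(x) = -6x - 8
f''(2) = -6 * 2 - 8
= -12 - 8
= -20
Since f''(2) < 0, the function is concave down (-1)

-1


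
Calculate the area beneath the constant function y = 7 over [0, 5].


The area under a constant function y = 7 is a rectangle.
Width = 5 - 0 = 5
Height = 7
Area = width * height
= 5 * 7
= 35

35


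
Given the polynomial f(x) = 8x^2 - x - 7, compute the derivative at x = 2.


Differentiate term by term using power and sum rules:
f(x) = 8x^2 - x - 7
f'(x) = 16x - 1
Substitute x = 2:
f'(2) = 16 * 2 - 1
= 32 - 1
= 31

31


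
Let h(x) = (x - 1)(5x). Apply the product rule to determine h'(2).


Let u(x) = x - 1 and v(x) = 5x
u'(x) = 1
v'(x) = 5
Product rule: h'(x) = u'(x)*v(x) + u(x)*v'(x)
= 1 * (5x) + (x - 1) * 5
At x = 2:
u(2) = 1 * 2 - 1 = 1
v(2) = 5 * 2 + 0 = 10
h'(2) = 1 * 10 + 1 * 5
= 10 + 5
= 15

15


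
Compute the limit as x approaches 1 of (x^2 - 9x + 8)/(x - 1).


Direct substitution gives 0/0, so we factor the numerator.
Factor: (x^2 - 9x + 8) = (x - 1)(x - 8)
Cancel the common factor (x - 1):
(x^2 - 9x + 8)/(x - 1) = (x - 8)
Now substitute x = 1:
= (1) - (8) = -7

-7


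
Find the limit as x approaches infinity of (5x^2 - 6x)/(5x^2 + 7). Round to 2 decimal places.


For limits at infinity with equal-degree polynomials,
we compare leading coefficients.
Numerator leading term: 5x^2
Denominator leading term: 5x^2
Divide both by x^2:
lim = (5 - 6/x) / (5 + 7/x^2)
As x -> infinity, the 1/x and 1/x^2 terms vanish:
= 5/5 = 1 = 1.00

1.00


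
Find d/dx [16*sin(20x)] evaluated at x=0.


Apply the chain rule to differentiate 16*sin(20x):
d/dx [16*sin(20x)]
= 16 * cos(20x) * d/dx(20x)
= 16 * 20 * cos(20x)
= 320 * cos(20x)
Evaluate at x = 0:
= 320 * cos(0)
= 320 * 1
= 320

320


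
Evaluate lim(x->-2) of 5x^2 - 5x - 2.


Since polynomials are continuous, we use direct substitution.
lim(x->-2) of 5x^2 - 5x - 2
= 5 * (-2)^2 - 5 * (-2) - 2
= 20 + 10 - 2
= 28

28


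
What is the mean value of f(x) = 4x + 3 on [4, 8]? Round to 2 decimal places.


Average value = 1/(b-a) * integral from a to b of f(x) dx
First compute the integral of 4x + 3:
F(x) = 2x^2 + 3x
F(8) = 2 * 64 + 3 * 8 = 152
F(4) = 2 * 16 + 3 * 4 = 44
Integral = 152 - 44 = 108
Average = 108 / (8 - 4) = 108 / 4
= 27 = 27.00

27.00


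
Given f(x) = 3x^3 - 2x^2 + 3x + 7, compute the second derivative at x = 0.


First derivative:
f'(x) = 9x^2 - 4x + 3
Second derivative:
f''(x) = 18x - 4
Substitute x = 0:
f''(0) = 18 * 0 - 4
= 0 - 4
= -4

-4


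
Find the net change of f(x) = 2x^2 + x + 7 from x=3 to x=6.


Net change = f(b) - f(a)
f(x) = 2x^2 + x + 7
Compute f(6):
f(6) = 2 * 6^2 + 1 * 6 + 7
= 72 + 6 + 7
= 85
Compute f(3):
f(3) = 2 * 3^2 + 1 * 3 + 7
= 18 + 3 + 7
= 28
Net change = 85 - 28 = 57

57


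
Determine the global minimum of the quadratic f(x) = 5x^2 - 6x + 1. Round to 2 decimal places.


For a quadratic f(x) = ax^2 + bx + c with a > 0, the minimum is at the vertex.
Vertex x-coordinate: x = -b/(2a)
x = -(-6) / (2 * 5)
x = 6/10 = 3/5
Substitute back to find the minimum value:
f(3/5) = 5 * (3/5)^2 - 6 * (3/5) + 1
= 9/5 - 18/5 + 1
= -4/5 = -0.80

-0.80


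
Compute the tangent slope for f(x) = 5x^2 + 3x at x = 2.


The slope of the tangent line equals f'(x) at the point.
f(x) = 5x^2 + 3x
f'(x) = 10x + 3
At x = 2:
f'(2) = 10 * 2 + 3
= 20 + 3
= 23

23
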